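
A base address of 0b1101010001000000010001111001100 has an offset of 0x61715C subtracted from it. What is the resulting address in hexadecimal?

0b1101010001000000010001111001100 = 0x6A2023CC in hexadecimal.
Subtract column by column in base 16:
  C-C → 0
  C-5 → 7
  3-1 → 2
  2-7 → B (borrow)
  0-1-1 → E (borrow)
  2-6-1 → B (borrow)
  A-0-1 → 9
  6-0 → 6

0x69BEB270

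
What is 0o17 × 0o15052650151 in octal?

0o304202333047

Multiply each base-8 digit by 15, carrying:
  1×15 = 15 → write 7 carry 1
  5×15+1 = 76 → write 4 carry 9
  1×15+9 = 24 → write 0 carry 3
  0×15+3 = 3 → write 3
  5×15 = 75 → write 3 carry 9
  6×15+9 = 99 → write 3 carry 12
  2×15+12 = 42 → write 2 carry 5
  5×15+5 = 80 → write 0 carry 10
  0×15+10 = 10 → write 2 carry 1
  5×15+1 = 76 → write 4 carry 9
  1×15+9 = 24 → write 0 carry 3
  remaining carry: 3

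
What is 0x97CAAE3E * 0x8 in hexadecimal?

0x4BE5571F0

Multiply each base-16 digit by 8, carrying:
  E×8 = 112 → write 0 carry 7
  3×8+7 = 31 → write F carry 1
  E×8+1 = 113 → write 1 carry 7
  A×8+7 = 87 → write 7 carry 5
  A×8+5 = 85 → write 5 carry 5
  C×8+5 = 101 → write 5 carry 6
  7×8+6 = 62 → write E carry 3
  9×8+3 = 75 → write B carry 4
  remaining carry: 4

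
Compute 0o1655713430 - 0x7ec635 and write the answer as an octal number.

0x7ec635 = 0o37543065 in octal.
Subtract column by column in base 8:
  0-5 → 3 (borrow)
  3-6-1 → 4 (borrow)
  4-0-1 → 3
  3-3 → 0
  1-4 → 5 (borrow)
  7-5-1 → 1
  5-7 → 6 (borrow)
  5-3-1 → 1
  6-0 → 6
  1-0 → 1

0o1616150343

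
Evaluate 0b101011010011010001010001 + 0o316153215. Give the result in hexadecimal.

0x3e60ade

0b101011010011010001010001 = 0xad3451 in hexadecimal.
0o316153215 = 0x338d68d in hexadecimal.
Add column by column in base 16, right to left:
  1+d = e
  5+8 = d
  4+6 = a
  3+d = 0 carry 1
  d+8+1 = 6 carry 1
  a+3+1 = e
  0+3 = 3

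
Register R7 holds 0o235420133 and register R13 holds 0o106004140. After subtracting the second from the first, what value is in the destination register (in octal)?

Subtract column by column in base 8:
  3-0 → 3
  3-4 → 7 (borrow)
  1-1-1 → 7 (borrow)
  0-4-1 → 3 (borrow)
  2-0-1 → 1
  4-0 → 4
  5-6 → 7 (borrow)
  3-0-1 → 2
  2-1 → 1

0o127413773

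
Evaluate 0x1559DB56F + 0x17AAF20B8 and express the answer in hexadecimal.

Add column by column in base 16, right to left:
  F+8 = 7 carry 1
  6+B+1 = 2 carry 1
  5+0+1 = 6
  B+2 = D
  D+F = C carry 1
  9+A+1 = 4 carry 1
  5+A+1 = 0 carry 1
  5+7+1 = D
  1+1 = 2

0x2D04CD627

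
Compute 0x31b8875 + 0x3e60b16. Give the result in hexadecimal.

0x701938b

Add column by column in base 16, right to left:
  5+6 = b
  7+1 = 8
  8+b = 3 carry 1
  8+0+1 = 9
  b+6 = 1 carry 1
  1+e+1 = 0 carry 1
  3+3+1 = 7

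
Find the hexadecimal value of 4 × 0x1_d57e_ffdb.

0x755fbff6c

Multiply each base-16 digit by 4, carrying:
  b×4 = 44 → write c carry 2
  d×4+2 = 54 → write 6 carry 3
  f×4+3 = 63 → write f carry 3
  f×4+3 = 63 → write f carry 3
  e×4+3 = 59 → write b carry 3
  7×4+3 = 31 → write f carry 1
  5×4+1 = 21 → write 5 carry 1
  d×4+1 = 53 → write 5 carry 3
  1×4+3 = 7 → write 7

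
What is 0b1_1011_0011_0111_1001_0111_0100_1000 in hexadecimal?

0x1B379748

Group the bits into nibbles: 0001 1011 0011 0111 1001 0111 0100 1000 → 1B379748.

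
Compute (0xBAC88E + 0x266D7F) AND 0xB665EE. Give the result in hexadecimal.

0xA0240C

Add column by column in base 16, right to left:
  E+F = D carry 1
  8+7+1 = 0 carry 1
  8+D+1 = 6 carry 1
  C+6+1 = 3 carry 1
  A+6+1 = 1 carry 1
  B+2+1 = E
Sum = 0xE1360D; now AND with 0xB665EE:
  E&B=A, 1&6=0, 3&6=2, 6&5=4, 0&E=0, D&E=C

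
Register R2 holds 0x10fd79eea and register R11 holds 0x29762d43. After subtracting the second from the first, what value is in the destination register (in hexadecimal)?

Subtract column by column in base 16:
  a-3 → 7
  e-4 → a
  e-d → 1
  9-2 → 7
  7-6 → 1
  d-7 → 6
  f-9 → 6
  0-2 → e (borrow)
  1-0-1 → 0

0xe66171a7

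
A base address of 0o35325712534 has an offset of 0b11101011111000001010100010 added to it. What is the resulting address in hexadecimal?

0o35325712534 = 0xeb57955c in hexadecimal.
0b11101011111000001010100010 = 0x3af82a2 in hexadecimal.
Add column by column in base 16, right to left:
  c+2 = e
  5+a = f
  5+2 = 7
  9+8 = 1 carry 1
  7+f+1 = 7 carry 1
  5+a+1 = 0 carry 1
  b+3+1 = f
  e+0 = e

0xef0717fe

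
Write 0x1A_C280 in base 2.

Expand each hex digit to 4 bits: 1=0001 A=1010 C=1100 2=0010 8=1000 0=0000.

0b110101100001010000000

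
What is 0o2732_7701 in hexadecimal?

Each octal digit is 3 bits: 2=010 7=111 3=011 2=010 7=111 7=111 0=000 1=001.
Group the bits into nibbles: 0101 1101 1010 1111 1100 0001 → 5dafc1.

0x5dafc1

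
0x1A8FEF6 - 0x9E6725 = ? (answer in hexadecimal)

0x10A97D1

Subtract column by column in base 16:
  6-5 → 1
  F-2 → D
  E-7 → 7
  F-6 → 9
  8-E → A (borrow)
  A-9-1 → 0
  1-0 → 1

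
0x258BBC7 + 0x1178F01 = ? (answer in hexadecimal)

Add column by column in base 16, right to left:
  7+1 = 8
  C+0 = C
  B+F = A carry 1
  B+8+1 = 4 carry 1
  8+7+1 = 0 carry 1
  5+1+1 = 7
  2+1 = 3

0x3704AC8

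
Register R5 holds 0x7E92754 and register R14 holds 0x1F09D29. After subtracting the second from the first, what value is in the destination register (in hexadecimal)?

0x5F88A2B

Subtract column by column in base 16:
  4-9 → B (borrow)
  5-2-1 → 2
  7-D → A (borrow)
  2-9-1 → 8 (borrow)
  9-0-1 → 8
  E-F → F (borrow)
  7-1-1 → 5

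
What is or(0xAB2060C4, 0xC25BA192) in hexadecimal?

OR each hex digit independently (no carries):
  A|C=E, B|2=B, 2|5=7, 0|B=B, 6|A=E, 0|1=1, C|9=D, 4|2=6

0xEB7BE1D6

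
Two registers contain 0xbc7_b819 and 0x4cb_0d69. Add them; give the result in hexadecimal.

0x1092c582

Add column by column in base 16, right to left:
  9+9 = 2 carry 1
  1+6+1 = 8
  8+d = 5 carry 1
  b+0+1 = c
  7+b = 2 carry 1
  c+c+1 = 9 carry 1
  b+4+1 = 0 carry 1
  final carry 1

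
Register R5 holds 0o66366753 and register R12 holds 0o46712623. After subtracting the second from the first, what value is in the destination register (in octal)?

Subtract column by column in base 8:
  3-3 → 0
  5-2 → 3
  7-6 → 1
  6-2 → 4
  6-1 → 5
  3-7 → 4 (borrow)
  6-6-1 → 7 (borrow)
  6-4-1 → 1

0o17454130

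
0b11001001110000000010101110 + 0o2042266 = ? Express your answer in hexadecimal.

0b11001001110000000010101110 = 0x32700AE in hexadecimal.
0o2042266 = 0x844B6 in hexadecimal.
Add column by column in base 16, right to left:
  E+6 = 4 carry 1
  A+B+1 = 6 carry 1
  0+4+1 = 5
  0+4 = 4
  7+8 = F
  2+0 = 2
  3+0 = 3

0x32F4564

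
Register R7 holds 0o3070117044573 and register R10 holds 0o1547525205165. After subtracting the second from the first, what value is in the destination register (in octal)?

0o1320371637406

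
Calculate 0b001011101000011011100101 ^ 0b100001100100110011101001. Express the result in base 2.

XOR bit by bit (1 where the bits differ):
  001011101000011011100101
^ 100001100100110011101001
= 101010001100101000001100

0b101010001100101000001100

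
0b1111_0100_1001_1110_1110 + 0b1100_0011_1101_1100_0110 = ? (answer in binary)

0b110111000011110110100

Add column by column in base 2, right to left:
  0+0 = 0
  1+1 = 0 carry 1
  1+1+1 = 1 carry 1
  1+0+1 = 0 carry 1
  0+0+1 = 1
  1+0 = 1
  1+1 = 0 carry 1
  1+1+1 = 1 carry 1
  1+1+1 = 1 carry 1
  0+0+1 = 1
  0+1 = 1
  1+1 = 0 carry 1
  0+1+1 = 0 carry 1
  0+1+1 = 0 carry 1
  1+0+1 = 0 carry 1
  0+0+1 = 1
  1+0 = 1
  1+0 = 1
  1+1 = 0 carry 1
  1+1+1 = 1 carry 1
  final carry 1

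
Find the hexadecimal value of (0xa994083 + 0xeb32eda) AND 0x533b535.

0x1002515

Add column by column in base 16, right to left:
  3+a = d
  8+d = 5 carry 1
  0+e+1 = f
  4+2 = 6
  9+3 = c
  9+b = 4 carry 1
  a+e+1 = 9 carry 1
  final carry 1
Sum = 0x194c6f5d; now AND with 0x533b535:
  1&0=0, 9&5=1, 4&3=0, c&3=0, 6&b=2, f&5=5, 5&3=1, d&5=5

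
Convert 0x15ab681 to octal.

0o126533201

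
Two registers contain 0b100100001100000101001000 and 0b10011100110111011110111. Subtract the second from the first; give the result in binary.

Subtract column by column in base 2:
  0-1 → 1 (borrow)
  0-1-1 → 0 (borrow)
  0-1-1 → 0 (borrow)
  1-0-1 → 0
  0-1 → 1 (borrow)
  0-1-1 → 0 (borrow)
  1-1-1 → 1 (borrow)
  0-1-1 → 0 (borrow)
  1-0-1 → 0
  0-1 → 1 (borrow)
  0-1-1 → 0 (borrow)
  0-1-1 → 0 (borrow)
  0-0-1 → 1 (borrow)
  0-1-1 → 0 (borrow)
  1-1-1 → 1 (borrow)
  1-0-1 → 0
  0-0 → 0
  0-1 → 1 (borrow)
  0-1-1 → 0 (borrow)
  0-1-1 → 0 (borrow)
  1-0-1 → 0
  0-0 → 0
  0-1 → 1 (borrow)
  1-0-1 → 0

0b10000100101001001010001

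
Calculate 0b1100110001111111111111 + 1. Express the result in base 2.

0b1100110010000000000000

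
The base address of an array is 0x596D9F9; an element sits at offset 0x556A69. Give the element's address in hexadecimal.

0x5EC4462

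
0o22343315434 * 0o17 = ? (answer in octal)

0o424523013244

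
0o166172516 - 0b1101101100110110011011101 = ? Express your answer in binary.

0o166172516 = 0b1110110001111010101001110 in binary.
Subtract column by column in base 2:
  0-1 → 1 (borrow)
  1-0-1 → 0
  1-1 → 0
  1-1 → 0
  0-1 → 1 (borrow)
  0-0-1 → 1 (borrow)
  1-1-1 → 1 (borrow)
  0-1-1 → 0 (borrow)
  1-0-1 → 0
  0-0 → 0
  1-1 → 0
  0-1 → 1 (borrow)
  1-0-1 → 0
  1-1 → 0
  1-1 → 0
  1-0 → 1
  0-0 → 0
  0-1 → 1 (borrow)
  0-1-1 → 0 (borrow)
  1-0-1 → 0
  1-1 → 0
  0-1 → 1 (borrow)
  1-0-1 → 0
  1-1 → 0
  1-1 → 0

0b1000101000100001110001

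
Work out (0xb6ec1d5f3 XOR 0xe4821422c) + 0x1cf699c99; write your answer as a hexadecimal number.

0x6f64a3478

First 0xb6ec1d5f3 XOR 0xe4821422c = 0x526e097df.
Add column by column in base 16, right to left:
  f+9 = 8 carry 1
  d+9+1 = 7 carry 1
  7+c+1 = 4 carry 1
  9+9+1 = 3 carry 1
  0+9+1 = a
  e+6 = 4 carry 1
  6+f+1 = 6 carry 1
  2+c+1 = f
  5+1 = 6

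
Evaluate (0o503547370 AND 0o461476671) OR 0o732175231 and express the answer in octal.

0o733577271

0o503547370 AND 0o461476671 = 0o401446270.
Then OR with 0o732175231.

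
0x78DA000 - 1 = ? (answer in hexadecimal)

0x78D9FFF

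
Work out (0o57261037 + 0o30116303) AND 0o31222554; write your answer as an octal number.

Add column by column in base 8, right to left:
  7+3 = 2 carry 1
  3+0+1 = 4
  0+3 = 3
  1+6 = 7
  6+1 = 7
  2+1 = 3
  7+0 = 7
  5+3 = 0 carry 1
  final carry 1
Sum = 0o107377342; now AND with 0o31222554:
  1&0=0, 0&3=0, 7&1=1, 3&2=2, 7&2=2, 7&2=2, 3&5=1, 4&5=4, 2&4=0

0o1222140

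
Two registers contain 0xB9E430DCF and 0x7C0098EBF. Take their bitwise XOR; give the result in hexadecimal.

0xC5E4A8370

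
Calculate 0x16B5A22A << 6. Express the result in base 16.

0x5AD688A80

6 bits is not a whole number of base-16 digits; in binary: 10110101101011010001000101010 << 6 = 10110101101011010001000101010000000.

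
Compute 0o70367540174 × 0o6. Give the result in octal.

0o522716101350

Multiply each base-8 digit by 6, carrying:
  4×6 = 24 → write 0 carry 3
  7×6+3 = 45 → write 5 carry 5
  1×6+5 = 11 → write 3 carry 1
  0×6+1 = 1 → write 1
  4×6 = 24 → write 0 carry 3
  5×6+3 = 33 → write 1 carry 4
  7×6+4 = 46 → write 6 carry 5
  6×6+5 = 41 → write 1 carry 5
  3×6+5 = 23 → write 7 carry 2
  0×6+2 = 2 → write 2
  7×6 = 42 → write 2 carry 5
  remaining carry: 5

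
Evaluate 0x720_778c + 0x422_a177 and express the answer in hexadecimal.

0xb431903

Add column by column in base 16, right to left:
  c+7 = 3 carry 1
  8+7+1 = 0 carry 1
  7+1+1 = 9
  7+a = 1 carry 1
  0+2+1 = 3
  2+2 = 4
  7+4 = b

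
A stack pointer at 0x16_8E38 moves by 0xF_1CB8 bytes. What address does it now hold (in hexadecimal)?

Add column by column in base 16, right to left:
  8+8 = 0 carry 1
  3+B+1 = F
  E+C = A carry 1
  8+1+1 = A
  6+F = 5 carry 1
  1+0+1 = 2

0x25AAF0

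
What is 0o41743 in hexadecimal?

0x43e3

Each octal digit is 3 bits: 4=100 1=001 7=111 4=100 3=011.
Group the bits into nibbles: 0100 0011 1110 0011 → 43e3.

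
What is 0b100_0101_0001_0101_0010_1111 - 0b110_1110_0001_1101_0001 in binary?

Subtract column by column in base 2:
  1-1 → 0
  1-0 → 1
  1-0 → 1
  1-0 → 1
  0-1 → 1 (borrow)
  1-0-1 → 0
  0-1 → 1 (borrow)
  0-1-1 → 0 (borrow)
  1-1-1 → 1 (borrow)
  0-0-1 → 1 (borrow)
  1-0-1 → 0
  0-0 → 0
  1-0 → 1
  0-1 → 1 (borrow)
  0-1-1 → 0 (borrow)
  0-1-1 → 0 (borrow)
  1-0-1 → 0
  0-1 → 1 (borrow)
  1-1-1 → 1 (borrow)
  0-0-1 → 1 (borrow)
  0-0-1 → 1 (borrow)
  0-0-1 → 1 (borrow)
  1-0-1 → 0

0b1111100011001101011110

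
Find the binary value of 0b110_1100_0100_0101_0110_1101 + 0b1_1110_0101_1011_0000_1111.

Add column by column in base 2, right to left:
  1+1 = 0 carry 1
  0+1+1 = 0 carry 1
  1+1+1 = 1 carry 1
  1+1+1 = 1 carry 1
  0+0+1 = 1
  1+0 = 1
  1+0 = 1
  0+0 = 0
  1+1 = 0 carry 1
  0+1+1 = 0 carry 1
  1+0+1 = 0 carry 1
  0+1+1 = 0 carry 1
  0+1+1 = 0 carry 1
  0+0+1 = 1
  1+1 = 0 carry 1
  0+0+1 = 1
  0+0 = 0
  0+1 = 1
  1+1 = 0 carry 1
  1+1+1 = 1 carry 1
  0+1+1 = 0 carry 1
  1+0+1 = 0 carry 1
  1+0+1 = 0 carry 1
  final carry 1

0b100010101010000001111100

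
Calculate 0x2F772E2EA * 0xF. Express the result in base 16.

0x2C7FBB4BB6

Multiply each base-16 digit by 15, carrying:
  A×15 = 150 → write 6 carry 9
  E×15+9 = 219 → write B carry 13
  2×15+13 = 43 → write B carry 2
  E×15+2 = 212 → write 4 carry 13
  2×15+13 = 43 → write B carry 2
  7×15+2 = 107 → write B carry 6
  7×15+6 = 111 → write F carry 6
  F×15+6 = 231 → write 7 carry 14
  2×15+14 = 44 → write C carry 2
  remaining carry: 2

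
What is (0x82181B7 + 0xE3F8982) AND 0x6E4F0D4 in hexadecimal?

Add column by column in base 16, right to left:
  7+2 = 9
  B+8 = 3 carry 1
  1+9+1 = B
  8+8 = 0 carry 1
  1+F+1 = 1 carry 1
  2+3+1 = 6
  8+E = 6 carry 1
  final carry 1
Sum = 0x16610B39; now AND with 0x6E4F0D4:
  1&0=0, 6&6=6, 6&E=6, 1&4=0, 0&F=0, B&0=0, 3&D=1, 9&4=0

0x6600010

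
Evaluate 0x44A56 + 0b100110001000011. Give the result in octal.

0o1113231

0x44A56 = 0o1045126 in octal.
0b100110001000011 = 0o46103 in octal.
Add column by column in base 8, right to left:
  6+3 = 1 carry 1
  2+0+1 = 3
  1+1 = 2
  5+6 = 3 carry 1
  4+4+1 = 1 carry 1
  0+0+1 = 1
  1+0 = 1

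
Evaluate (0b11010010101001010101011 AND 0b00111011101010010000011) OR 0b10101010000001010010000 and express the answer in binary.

0b10111010101001010010011

0b11010010101001010101011 AND 0b00111011101010010000011 = 0b00010010101000010000011.
Then OR with 0b10101010000001010010000.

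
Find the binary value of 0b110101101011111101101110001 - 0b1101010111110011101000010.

Subtract column by column in base 2:
  1-0 → 1
  0-1 → 1 (borrow)
  0-0-1 → 1 (borrow)
  0-0-1 → 1 (borrow)
  1-0-1 → 0
  1-0 → 1
  1-1 → 0
  0-0 → 0
  1-1 → 0
  1-1 → 0
  0-1 → 1 (borrow)
  1-0-1 → 0
  1-0 → 1
  1-1 → 0
  1-1 → 0
  1-1 → 0
  1-1 → 0
  0-1 → 1 (borrow)
  1-0-1 → 0
  0-1 → 1 (borrow)
  1-0-1 → 0
  1-1 → 0
  0-0 → 0
  1-1 → 0
  0-1 → 1 (borrow)
  1-0-1 → 0
  1-0 → 1

0b101000010100001010000101111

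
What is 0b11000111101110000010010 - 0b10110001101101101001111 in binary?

Subtract column by column in base 2:
  0-1 → 1 (borrow)
  1-1-1 → 1 (borrow)
  0-1-1 → 0 (borrow)
  0-1-1 → 0 (borrow)
  1-0-1 → 0
  0-0 → 0
  0-1 → 1 (borrow)
  0-0-1 → 1 (borrow)
  0-1-1 → 0 (borrow)
  0-1-1 → 0 (borrow)
  1-0-1 → 0
  1-1 → 0
  1-1 → 0
  0-0 → 0
  1-1 → 0
  1-1 → 0
  1-0 → 1
  1-0 → 1
  0-0 → 0
  0-1 → 1 (borrow)
  0-1-1 → 0 (borrow)
  1-0-1 → 0
  1-1 → 0

0b10110000000011000011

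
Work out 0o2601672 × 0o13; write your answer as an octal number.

0o36224376

Multiply each base-8 digit by 11, carrying:
  2×11 = 22 → write 6 carry 2
  7×11+2 = 79 → write 7 carry 9
  6×11+9 = 75 → write 3 carry 9
  1×11+9 = 20 → write 4 carry 2
  0×11+2 = 2 → write 2
  6×11 = 66 → write 2 carry 8
  2×11+8 = 30 → write 6 carry 3
  remaining carry: 3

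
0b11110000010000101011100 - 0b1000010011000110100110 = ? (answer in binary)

Subtract column by column in base 2:
  0-0 → 0
  0-1 → 1 (borrow)
  1-1-1 → 1 (borrow)
  1-0-1 → 0
  1-0 → 1
  0-1 → 1 (borrow)
  1-0-1 → 0
  0-1 → 1 (borrow)
  1-1-1 → 1 (borrow)
  0-0-1 → 1 (borrow)
  0-0-1 → 1 (borrow)
  0-0-1 → 1 (borrow)
  0-1-1 → 0 (borrow)
  1-1-1 → 1 (borrow)
  0-0-1 → 1 (borrow)
  0-0-1 → 1 (borrow)
  0-1-1 → 0 (borrow)
  0-0-1 → 1 (borrow)
  0-0-1 → 1 (borrow)
  1-0-1 → 0
  1-0 → 1
  1-1 → 0
  1-0 → 1

0b10101101110111110110110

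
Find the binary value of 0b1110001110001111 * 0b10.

Multiply each base-2 digit by 2, carrying:
  1×2 = 2 → write 0 carry 1
  1×2+1 = 3 → write 1 carry 1
  1×2+1 = 3 → write 1 carry 1
  1×2+1 = 3 → write 1 carry 1
  0×2+1 = 1 → write 1
  0×2 = 0 → write 0
  0×2 = 0 → write 0
  1×2 = 2 → write 0 carry 1
  1×2+1 = 3 → write 1 carry 1
  1×2+1 = 3 → write 1 carry 1
  0×2+1 = 1 → write 1
  0×2 = 0 → write 0
  0×2 = 0 → write 0
  1×2 = 2 → write 0 carry 1
  1×2+1 = 3 → write 1 carry 1
  1×2+1 = 3 → write 1 carry 1
  remaining carry: 1

0b11100011100011110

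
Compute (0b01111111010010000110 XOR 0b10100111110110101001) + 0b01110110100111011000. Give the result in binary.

First 0b01111111010010000110 XOR 0b10100111110110101001 = 0b11011000100100101111.
Add column by column in base 2, right to left:
  1+0 = 1
  1+0 = 1
  1+0 = 1
  1+1 = 0 carry 1
  0+1+1 = 0 carry 1
  1+0+1 = 0 carry 1
  0+1+1 = 0 carry 1
  0+1+1 = 0 carry 1
  1+1+1 = 1 carry 1
  0+0+1 = 1
  0+0 = 0
  1+1 = 0 carry 1
  0+0+1 = 1
  0+1 = 1
  0+1 = 1
  1+0 = 1
  1+1 = 0 carry 1
  0+1+1 = 0 carry 1
  1+1+1 = 1 carry 1
  1+0+1 = 0 carry 1
  final carry 1

0b101001111001100000111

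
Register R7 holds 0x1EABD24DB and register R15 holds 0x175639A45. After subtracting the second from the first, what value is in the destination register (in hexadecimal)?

0x75598A96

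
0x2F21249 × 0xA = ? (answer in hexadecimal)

0x1D74B6DA

Multiply each base-16 digit by 10, carrying:
  9×10 = 90 → write A carry 5
  4×10+5 = 45 → write D carry 2
  2×10+2 = 22 → write 6 carry 1
  1×10+1 = 11 → write B
  2×10 = 20 → write 4 carry 1
  F×10+1 = 151 → write 7 carry 9
  2×10+9 = 29 → write D carry 1
  remaining carry: 1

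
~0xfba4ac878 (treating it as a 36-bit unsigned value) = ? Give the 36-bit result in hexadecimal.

0x045b53787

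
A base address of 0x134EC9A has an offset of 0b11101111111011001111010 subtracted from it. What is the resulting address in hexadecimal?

0b11101111111011001111010 = 0x77F67A in hexadecimal.
Subtract column by column in base 16:
  A-A → 0
  9-7 → 2
  C-6 → 6
  E-F → F (borrow)
  4-7-1 → C (borrow)
  3-7-1 → B (borrow)
  1-0-1 → 0

0xBCF620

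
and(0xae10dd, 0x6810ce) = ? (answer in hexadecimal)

0x2810cc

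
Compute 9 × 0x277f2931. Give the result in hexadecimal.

Multiply each base-16 digit by 9, carrying:
  1×9 = 9 → write 9
  3×9 = 27 → write b carry 1
  9×9+1 = 82 → write 2 carry 5
  2×9+5 = 23 → write 7 carry 1
  f×9+1 = 136 → write 8 carry 8
  7×9+8 = 71 → write 7 carry 4
  7×9+4 = 67 → write 3 carry 4
  2×9+4 = 22 → write 6 carry 1
  remaining carry: 1

0x1637872b9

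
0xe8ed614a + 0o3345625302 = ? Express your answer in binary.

0xe8ed614a = 0b11101000111011010110000101001010 in binary.
0o3345625302 = 0b11011100101110010101011000010 in binary.
Add column by column in base 2, right to left:
  0+0 = 0
  1+1 = 0 carry 1
  0+0+1 = 1
  1+0 = 1
  0+0 = 0
  0+0 = 0
  1+1 = 0 carry 1
  0+1+1 = 0 carry 1
  1+0+1 = 0 carry 1
  0+1+1 = 0 carry 1
  0+0+1 = 1
  0+1 = 1
  0+0 = 0
  1+1 = 0 carry 1
  1+0+1 = 0 carry 1
  0+0+1 = 1
  1+1 = 0 carry 1
  0+1+1 = 0 carry 1
  1+1+1 = 1 carry 1
  1+0+1 = 0 carry 1
  0+1+1 = 0 carry 1
  1+0+1 = 0 carry 1
  1+0+1 = 0 carry 1
  1+1+1 = 1 carry 1
  0+1+1 = 0 carry 1
  0+1+1 = 0 carry 1
  0+0+1 = 1
  1+1 = 0 carry 1
  0+1+1 = 0 carry 1
  1+0+1 = 0 carry 1
  1+0+1 = 0 carry 1
  1+0+1 = 0 carry 1
  final carry 1

0b100000100100001001000110000001100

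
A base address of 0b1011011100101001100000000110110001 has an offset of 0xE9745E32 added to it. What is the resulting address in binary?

0xE9745E32 = 0b11101001011101000101111000110010 in binary.
Add column by column in base 2, right to left:
  1+0 = 1
  0+1 = 1
  0+0 = 0
  0+0 = 0
  1+1 = 0 carry 1
  1+1+1 = 1 carry 1
  0+0+1 = 1
  1+0 = 1
  1+0 = 1
  0+1 = 1
  0+1 = 1
  0+1 = 1
  0+1 = 1
  0+0 = 0
  0+1 = 1
  0+0 = 0
  0+0 = 0
  1+0 = 1
  1+1 = 0 carry 1
  0+0+1 = 1
  0+1 = 1
  1+1 = 0 carry 1
  0+1+1 = 0 carry 1
  1+0+1 = 0 carry 1
  0+1+1 = 0 carry 1
  0+0+1 = 1
  1+0 = 1
  1+1 = 0 carry 1
  1+0+1 = 0 carry 1
  0+1+1 = 0 carry 1
  1+1+1 = 1 carry 1
  1+1+1 = 1 carry 1
  0+0+1 = 1
  1+0 = 1

0b1111000110000110100101111111100011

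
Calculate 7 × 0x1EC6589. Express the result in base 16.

Multiply each base-16 digit by 7, carrying:
  9×7 = 63 → write F carry 3
  8×7+3 = 59 → write B carry 3
  5×7+3 = 38 → write 6 carry 2
  6×7+2 = 44 → write C carry 2
  C×7+2 = 86 → write 6 carry 5
  E×7+5 = 103 → write 7 carry 6
  1×7+6 = 13 → write D

0xD76C6BF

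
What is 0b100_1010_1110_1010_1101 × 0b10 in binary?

Multiply each base-2 digit by 2, carrying:
  1×2 = 2 → write 0 carry 1
  0×2+1 = 1 → write 1
  1×2 = 2 → write 0 carry 1
  1×2+1 = 3 → write 1 carry 1
  0×2+1 = 1 → write 1
  1×2 = 2 → write 0 carry 1
  0×2+1 = 1 → write 1
  1×2 = 2 → write 0 carry 1
  0×2+1 = 1 → write 1
  1×2 = 2 → write 0 carry 1
  1×2+1 = 3 → write 1 carry 1
  1×2+1 = 3 → write 1 carry 1
  0×2+1 = 1 → write 1
  1×2 = 2 → write 0 carry 1
  0×2+1 = 1 → write 1
  1×2 = 2 → write 0 carry 1
  0×2+1 = 1 → write 1
  0×2 = 0 → write 0
  1×2 = 2 → write 0 carry 1
  remaining carry: 1

0b10010101110101011010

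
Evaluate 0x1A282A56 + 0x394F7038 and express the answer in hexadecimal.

Add column by column in base 16, right to left:
  6+8 = E
  5+3 = 8
  A+0 = A
  2+7 = 9
  8+F = 7 carry 1
  2+4+1 = 7
  A+9 = 3 carry 1
  1+3+1 = 5

0x53779A8E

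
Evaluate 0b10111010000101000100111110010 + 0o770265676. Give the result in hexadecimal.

0x1F23F5B0

0b10111010000101000100111110010 = 0x174289F2 in hexadecimal.
0o770265676 = 0x7E16BBE in hexadecimal.
Add column by column in base 16, right to left:
  2+E = 0 carry 1
  F+B+1 = B carry 1
  9+B+1 = 5 carry 1
  8+6+1 = F
  2+1 = 3
  4+E = 2 carry 1
  7+7+1 = F
  1+0 = 1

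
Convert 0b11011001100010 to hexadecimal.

0x3662

Group the bits into nibbles: 0011 0110 0110 0010 → 3662.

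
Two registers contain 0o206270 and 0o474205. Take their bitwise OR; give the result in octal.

0o676275

OR each oct digit independently (no carries):
  2|4=6, 0|7=7, 6|4=6, 2|2=2, 7|0=7, 0|5=5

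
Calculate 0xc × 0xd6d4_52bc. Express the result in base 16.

0xa11f3e0d0

Multiply each base-16 digit by 12, carrying:
  c×12 = 144 → write 0 carry 9
  b×12+9 = 141 → write d carry 8
  2×12+8 = 32 → write 0 carry 2
  5×12+2 = 62 → write e carry 3
  4×12+3 = 51 → write 3 carry 3
  d×12+3 = 159 → write f carry 9
  6×12+9 = 81 → write 1 carry 5
  d×12+5 = 161 → write 1 carry 10
  remaining carry: a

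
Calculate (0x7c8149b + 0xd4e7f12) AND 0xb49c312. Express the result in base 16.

Add column by column in base 16, right to left:
  b+2 = d
  9+1 = a
  4+f = 3 carry 1
  1+7+1 = 9
  8+e = 6 carry 1
  c+4+1 = 1 carry 1
  7+d+1 = 5 carry 1
  final carry 1
Sum = 0x151693ad; now AND with 0xb49c312:
  1&0=0, 5&b=1, 1&4=0, 6&9=0, 9&c=8, 3&3=3, a&1=0, d&2=0

0x1008300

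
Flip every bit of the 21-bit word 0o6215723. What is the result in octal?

Each oct digit d becomes 7−d:
  6→1, 2→5, 1→6, 5→2, 7→0, 2→5, 3→4

0o1562054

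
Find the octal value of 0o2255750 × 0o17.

Multiply each base-8 digit by 15, carrying:
  0×15 = 0 → write 0
  5×15 = 75 → write 3 carry 9
  7×15+9 = 114 → write 2 carry 14
  5×15+14 = 89 → write 1 carry 11
  5×15+11 = 86 → write 6 carry 10
  2×15+10 = 40 → write 0 carry 5
  2×15+5 = 35 → write 3 carry 4
  remaining carry: 4

0o43061230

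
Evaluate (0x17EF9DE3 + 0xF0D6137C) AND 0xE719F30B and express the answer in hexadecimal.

Add column by column in base 16, right to left:
  3+C = F
  E+7 = 5 carry 1
  D+3+1 = 1 carry 1
  9+1+1 = B
  F+6 = 5 carry 1
  E+D+1 = C carry 1
  7+0+1 = 8
  1+F = 0 carry 1
  final carry 1
Sum = 0x108C5B15F; now AND with 0xE719F30B:
  1&0=0, 0&E=0, 8&7=0, C&1=0, 5&9=1, B&F=B, 1&3=1, 5&0=0, F&B=B

0x1B10B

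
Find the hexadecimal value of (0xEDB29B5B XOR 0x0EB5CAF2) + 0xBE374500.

First 0xEDB29B5B XOR 0x0EB5CAF2 = 0xE30751A9.
Add column by column in base 16, right to left:
  9+0 = 9
  A+0 = A
  1+5 = 6
  5+4 = 9
  7+7 = E
  0+3 = 3
  3+E = 1 carry 1
  E+B+1 = A carry 1
  final carry 1

0x1A13E96A9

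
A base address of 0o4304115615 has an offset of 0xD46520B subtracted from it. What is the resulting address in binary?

0b10101110010100100100110000010

0o4304115615 = 0b100011000100001001101110001101 in binary.
0xD46520B = 0b1101010001100101001000001011 in binary.
Subtract column by column in base 2:
  1-1 → 0
  0-1 → 1 (borrow)
  1-0-1 → 0
  1-1 → 0
  0-0 → 0
  0-0 → 0
  0-0 → 0
  1-0 → 1
  1-0 → 1
  1-1 → 0
  0-0 → 0
  1-0 → 1
  1-1 → 0
  0-0 → 0
  0-1 → 1 (borrow)
  1-0-1 → 0
  0-0 → 0
  0-1 → 1 (borrow)
  0-1-1 → 0 (borrow)
  0-0-1 → 1 (borrow)
  1-0-1 → 0
  0-0 → 0
  0-1 → 1 (borrow)
  0-0-1 → 1 (borrow)
  1-1-1 → 1 (borrow)
  1-0-1 → 0
  0-1 → 1 (borrow)
  0-1-1 → 0 (borrow)
  0-0-1 → 1 (borrow)
  1-0-1 → 0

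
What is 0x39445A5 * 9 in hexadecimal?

Multiply each base-16 digit by 9, carrying:
  5×9 = 45 → write D carry 2
  A×9+2 = 92 → write C carry 5
  5×9+5 = 50 → write 2 carry 3
  4×9+3 = 39 → write 7 carry 2
  4×9+2 = 38 → write 6 carry 2
  9×9+2 = 83 → write 3 carry 5
  3×9+5 = 32 → write 0 carry 2
  remaining carry: 2

0x203672CD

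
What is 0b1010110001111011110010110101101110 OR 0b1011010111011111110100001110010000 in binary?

0b1011110111111111110110111111111110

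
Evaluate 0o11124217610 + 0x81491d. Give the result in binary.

0b1001001110100100110100010100101

0o11124217610 = 0b1001001010100010001111110001000 in binary.
0x81491d = 0b100000010100100100011101 in binary.
Add column by column in base 2, right to left:
  0+1 = 1
  0+0 = 0
  0+1 = 1
  1+1 = 0 carry 1
  0+1+1 = 0 carry 1
  0+0+1 = 1
  0+0 = 0
  1+0 = 1
  1+1 = 0 carry 1
  1+0+1 = 0 carry 1
  1+0+1 = 0 carry 1
  1+1+1 = 1 carry 1
  1+0+1 = 0 carry 1
  0+0+1 = 1
  0+1 = 1
  0+0 = 0
  1+1 = 0 carry 1
  0+0+1 = 1
  0+0 = 0
  0+0 = 0
  1+0 = 1
  0+0 = 0
  1+0 = 1
  0+1 = 1
  1+0 = 1
  0+0 = 0
  0+0 = 0
  1+0 = 1
  0+0 = 0
  0+0 = 0
  1+0 = 1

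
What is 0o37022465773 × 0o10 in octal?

0o370224657730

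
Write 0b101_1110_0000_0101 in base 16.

0x5E05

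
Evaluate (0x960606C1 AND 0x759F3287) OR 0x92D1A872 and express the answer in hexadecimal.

0x96D7AAF3

0x960606C1 AND 0x759F3287 = 0x14060281.
Then OR with 0x92D1A872.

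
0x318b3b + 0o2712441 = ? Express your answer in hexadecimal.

0x3d205c

0o2712441 = 0xb9521 in hexadecimal.
Add column by column in base 16, right to left:
  b+1 = c
  3+2 = 5
  b+5 = 0 carry 1
  8+9+1 = 2 carry 1
  1+b+1 = d
  3+0 = 3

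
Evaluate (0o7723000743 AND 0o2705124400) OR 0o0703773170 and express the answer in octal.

0o2703773570

0o7723000743 AND 0o2705124400 = 0o2701000400.
Then OR with 0o0703773170.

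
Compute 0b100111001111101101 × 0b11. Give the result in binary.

Multiply each base-2 digit by 3, carrying:
  1×3 = 3 → write 1 carry 1
  0×3+1 = 1 → write 1
  1×3 = 3 → write 1 carry 1
  1×3+1 = 4 → write 0 carry 2
  0×3+2 = 2 → write 0 carry 1
  1×3+1 = 4 → write 0 carry 2
  1×3+2 = 5 → write 1 carry 2
  1×3+2 = 5 → write 1 carry 2
  1×3+2 = 5 → write 1 carry 2
  1×3+2 = 5 → write 1 carry 2
  0×3+2 = 2 → write 0 carry 1
  0×3+1 = 1 → write 1
  1×3 = 3 → write 1 carry 1
  1×3+1 = 4 → write 0 carry 2
  1×3+2 = 5 → write 1 carry 2
  0×3+2 = 2 → write 0 carry 1
  0×3+1 = 1 → write 1
  1×3 = 3 → write 1 carry 1
  remaining carry: 1

0b1110101101111000111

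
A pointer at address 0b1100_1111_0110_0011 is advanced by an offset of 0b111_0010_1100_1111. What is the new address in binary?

Add column by column in base 2, right to left:
  1+1 = 0 carry 1
  1+1+1 = 1 carry 1
  0+1+1 = 0 carry 1
  0+1+1 = 0 carry 1
  0+0+1 = 1
  1+0 = 1
  1+1 = 0 carry 1
  0+1+1 = 0 carry 1
  1+0+1 = 0 carry 1
  1+1+1 = 1 carry 1
  1+0+1 = 0 carry 1
  1+0+1 = 0 carry 1
  0+1+1 = 0 carry 1
  0+1+1 = 0 carry 1
  1+1+1 = 1 carry 1
  1+0+1 = 0 carry 1
  final carry 1

0b10100001000110010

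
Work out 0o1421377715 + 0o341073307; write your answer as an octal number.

0o1762473224

Add column by column in base 8, right to left:
  5+7 = 4 carry 1
  1+0+1 = 2
  7+3 = 2 carry 1
  7+3+1 = 3 carry 1
  7+7+1 = 7 carry 1
  3+0+1 = 4
  1+1 = 2
  2+4 = 6
  4+3 = 7
  1+0 = 1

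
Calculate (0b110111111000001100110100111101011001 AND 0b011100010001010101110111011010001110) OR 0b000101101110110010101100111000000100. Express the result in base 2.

0b110111111000001100110100111101011001 AND 0b011100010001010101110111011010001110 = 0b010100010000000100110100011000001000.
Then OR with 0b000101101110110010101100111000000100.

0b10101111110110110111100111000001100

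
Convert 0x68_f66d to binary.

0b11010001111011001101101

Expand each hex digit to 4 bits: 6=0110 8=1000 f=1111 6=0110 6=0110 d=1101.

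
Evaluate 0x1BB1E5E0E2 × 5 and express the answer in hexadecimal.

Multiply each base-16 digit by 5, carrying:
  2×5 = 10 → write A
  E×5 = 70 → write 6 carry 4
  0×5+4 = 4 → write 4
  E×5 = 70 → write 6 carry 4
  5×5+4 = 29 → write D carry 1
  E×5+1 = 71 → write 7 carry 4
  1×5+4 = 9 → write 9
  B×5 = 55 → write 7 carry 3
  B×5+3 = 58 → write A carry 3
  1×5+3 = 8 → write 8

0x8A797D646A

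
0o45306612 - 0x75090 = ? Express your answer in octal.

0x75090 = 0o1650220 in octal.
Subtract column by column in base 8:
  2-0 → 2
  1-2 → 7 (borrow)
  6-2-1 → 3
  6-0 → 6
  0-5 → 3 (borrow)
  3-6-1 → 4 (borrow)
  5-1-1 → 3
  4-0 → 4

0o43436372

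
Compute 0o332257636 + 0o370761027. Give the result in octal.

0o723240665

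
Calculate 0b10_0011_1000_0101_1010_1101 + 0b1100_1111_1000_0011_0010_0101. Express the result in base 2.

0b111100110000100011010010

Add column by column in base 2, right to left:
  1+1 = 0 carry 1
  0+0+1 = 1
  1+1 = 0 carry 1
  1+0+1 = 0 carry 1
  0+0+1 = 1
  1+1 = 0 carry 1
  0+0+1 = 1
  1+0 = 1
  1+1 = 0 carry 1
  0+1+1 = 0 carry 1
  1+0+1 = 0 carry 1
  0+0+1 = 1
  0+0 = 0
  0+0 = 0
  0+0 = 0
  1+1 = 0 carry 1
  1+1+1 = 1 carry 1
  1+1+1 = 1 carry 1
  0+1+1 = 0 carry 1
  0+1+1 = 0 carry 1
  0+0+1 = 1
  1+0 = 1
  0+1 = 1
  0+1 = 1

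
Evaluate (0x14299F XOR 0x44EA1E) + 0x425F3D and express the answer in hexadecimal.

First 0x14299F XOR 0x44EA1E = 0x50C381.
Add column by column in base 16, right to left:
  1+D = E
  8+3 = B
  3+F = 2 carry 1
  C+5+1 = 2 carry 1
  0+2+1 = 3
  5+4 = 9

0x9322BE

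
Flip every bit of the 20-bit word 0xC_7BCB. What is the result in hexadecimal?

Each hex digit d becomes F−d:
  C→3, 7→8, B→4, C→3, B→4

0x38434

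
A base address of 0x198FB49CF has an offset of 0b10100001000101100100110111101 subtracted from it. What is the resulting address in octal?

0o60466100022

0x198FB49CF = 0o63076644717 in octal.
0b10100001000101100100110111101 = 0o2410544675 in octal.
Subtract column by column in base 8:
  7-5 → 2
  1-7 → 2 (borrow)
  7-6-1 → 0
  4-4 → 0
  4-4 → 0
  6-5 → 1
  6-0 → 6
  7-1 → 6
  0-4 → 4 (borrow)
  3-2-1 → 0
  6-0 → 6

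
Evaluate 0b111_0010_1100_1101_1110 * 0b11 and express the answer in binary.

0b101011000011010011010

Multiply each base-2 digit by 3, carrying:
  0×3 = 0 → write 0
  1×3 = 3 → write 1 carry 1
  1×3+1 = 4 → write 0 carry 2
  1×3+2 = 5 → write 1 carry 2
  1×3+2 = 5 → write 1 carry 2
  0×3+2 = 2 → write 0 carry 1
  1×3+1 = 4 → write 0 carry 2
  1×3+2 = 5 → write 1 carry 2
  0×3+2 = 2 → write 0 carry 1
  0×3+1 = 1 → write 1
  1×3 = 3 → write 1 carry 1
  1×3+1 = 4 → write 0 carry 2
  0×3+2 = 2 → write 0 carry 1
  1×3+1 = 4 → write 0 carry 2
  0×3+2 = 2 → write 0 carry 1
  0×3+1 = 1 → write 1
  1×3 = 3 → write 1 carry 1
  1×3+1 = 4 → write 0 carry 2
  1×3+2 = 5 → write 1 carry 2
  remaining carry: 10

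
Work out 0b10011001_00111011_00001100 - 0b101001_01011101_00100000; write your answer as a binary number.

0b11011111101110111101100

Subtract column by column in base 2:
  0-0 → 0
  0-0 → 0
  1-0 → 1
  1-0 → 1
  0-0 → 0
  0-1 → 1 (borrow)
  0-0-1 → 1 (borrow)
  0-0-1 → 1 (borrow)
  1-1-1 → 1 (borrow)
  1-0-1 → 0
  0-1 → 1 (borrow)
  1-1-1 → 1 (borrow)
  1-1-1 → 1 (borrow)
  1-0-1 → 0
  0-1 → 1 (borrow)
  0-0-1 → 1 (borrow)
  1-1-1 → 1 (borrow)
  0-0-1 → 1 (borrow)
  0-0-1 → 1 (borrow)
  1-1-1 → 1 (borrow)
  1-0-1 → 0
  0-1 → 1 (borrow)
  0-0-1 → 1 (borrow)
  1-0-1 → 0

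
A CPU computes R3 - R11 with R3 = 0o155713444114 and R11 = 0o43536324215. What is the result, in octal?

0o112155117677

Subtract column by column in base 8:
  4-5 → 7 (borrow)
  1-1-1 → 7 (borrow)
  1-2-1 → 6 (borrow)
  4-4-1 → 7 (borrow)
  4-2-1 → 1
  4-3 → 1
  3-6 → 5 (borrow)
  1-3-1 → 5 (borrow)
  7-5-1 → 1
  5-3 → 2
  5-4 → 1
  1-0 → 1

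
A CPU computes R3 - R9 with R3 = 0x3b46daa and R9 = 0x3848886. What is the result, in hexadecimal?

Subtract column by column in base 16:
  a-6 → 4
  a-8 → 2
  d-8 → 5
  6-8 → e (borrow)
  4-4-1 → f (borrow)
  b-8-1 → 2
  3-3 → 0

0x2fe524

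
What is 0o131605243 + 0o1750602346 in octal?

Add column by column in base 8, right to left:
  3+6 = 1 carry 1
  4+4+1 = 1 carry 1
  2+3+1 = 6
  5+2 = 7
  0+0 = 0
  6+6 = 4 carry 1
  1+0+1 = 2
  3+5 = 0 carry 1
  1+7+1 = 1 carry 1
  0+1+1 = 2

0o2102407611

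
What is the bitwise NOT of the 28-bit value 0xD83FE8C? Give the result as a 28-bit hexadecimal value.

Each hex digit d becomes F−d:
  D→2, 8→7, 3→C, F→0, E→1, 8→7, C→3

0x27C0173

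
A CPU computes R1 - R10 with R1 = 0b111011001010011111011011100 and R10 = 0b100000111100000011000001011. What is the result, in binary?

Subtract column by column in base 2:
  0-1 → 1 (borrow)
  0-1-1 → 0 (borrow)
  1-0-1 → 0
  1-1 → 0
  1-0 → 1
  0-0 → 0
  1-0 → 1
  1-0 → 1
  0-0 → 0
  1-1 → 0
  1-1 → 0
  1-0 → 1
  1-0 → 1
  1-0 → 1
  0-0 → 0
  0-0 → 0
  1-0 → 1
  0-1 → 1 (borrow)
  1-1-1 → 1 (borrow)
  0-1-1 → 0 (borrow)
  0-1-1 → 0 (borrow)
  1-0-1 → 0
  1-0 → 1
  0-0 → 0
  1-0 → 1
  1-0 → 1
  1-1 → 0

0b11010001110011100011010001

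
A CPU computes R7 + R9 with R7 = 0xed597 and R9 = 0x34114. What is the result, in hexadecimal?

0x1216ab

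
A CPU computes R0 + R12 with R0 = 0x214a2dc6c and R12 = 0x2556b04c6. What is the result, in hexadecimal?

0x46a0de132

Add column by column in base 16, right to left:
  c+6 = 2 carry 1
  6+c+1 = 3 carry 1
  c+4+1 = 1 carry 1
  d+0+1 = e
  2+b = d
  a+6 = 0 carry 1
  4+5+1 = a
  1+5 = 6
  2+2 = 4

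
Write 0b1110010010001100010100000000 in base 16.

0xE48C500

Group the bits into nibbles: 1110 0100 1000 1100 0101 0000 0000 → E48C500.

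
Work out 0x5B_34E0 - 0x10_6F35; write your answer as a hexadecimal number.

0x4AC5AB

Subtract column by column in base 16:
  0-5 → B (borrow)
  E-3-1 → A
  4-F → 5 (borrow)
  3-6-1 → C (borrow)
  B-0-1 → A
  5-1 → 4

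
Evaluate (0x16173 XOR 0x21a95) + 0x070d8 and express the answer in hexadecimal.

First 0x16173 XOR 0x21a95 = 0x37be6.
Add column by column in base 16, right to left:
  6+8 = e
  e+d = b carry 1
  b+0+1 = c
  7+7 = e
  3+0 = 3

0x3ecbe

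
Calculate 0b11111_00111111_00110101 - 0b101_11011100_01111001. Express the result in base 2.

Subtract column by column in base 2:
  1-1 → 0
  0-0 → 0
  1-0 → 1
  0-1 → 1 (borrow)
  1-1-1 → 1 (borrow)
  1-1-1 → 1 (borrow)
  0-1-1 → 0 (borrow)
  0-0-1 → 1 (borrow)
  1-0-1 → 0
  1-0 → 1
  1-1 → 0
  1-1 → 0
  1-1 → 0
  1-0 → 1
  0-1 → 1 (borrow)
  0-1-1 → 0 (borrow)
  1-1-1 → 1 (borrow)
  1-0-1 → 0
  1-1 → 0
  1-0 → 1
  1-0 → 1

0b110010110001010111100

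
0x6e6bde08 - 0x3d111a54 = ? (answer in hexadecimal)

0x315ac3b4

Subtract column by column in base 16:
  8-4 → 4
  0-5 → b (borrow)
  e-a-1 → 3
  d-1 → c
  b-1 → a
  6-1 → 5
  e-d → 1
  6-3 → 3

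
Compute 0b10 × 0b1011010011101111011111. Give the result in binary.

0b10110100111011110111110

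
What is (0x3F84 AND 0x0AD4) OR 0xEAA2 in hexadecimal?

0x3F84 AND 0x0AD4 = 0x0A84.
Then OR with 0xEAA2.

0xEAA6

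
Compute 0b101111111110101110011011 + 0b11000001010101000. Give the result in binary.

0b110000010110111001000011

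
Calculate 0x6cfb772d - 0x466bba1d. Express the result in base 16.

0x268fbd10

Subtract column by column in base 16:
  d-d → 0
  2-1 → 1
  7-a → d (borrow)
  7-b-1 → b (borrow)
  b-b-1 → f (borrow)
  f-6-1 → 8
  c-6 → 6
  6-4 → 2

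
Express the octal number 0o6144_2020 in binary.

Each octal digit is 3 bits: 6=110 1=001 4=100 4=100 2=010 0=000 2=010 0=000.

0b110001100100010000010000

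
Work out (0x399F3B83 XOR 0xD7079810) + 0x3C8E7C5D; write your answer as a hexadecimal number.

First 0x399F3B83 XOR 0xD7079810 = 0xEE98A393.
Add column by column in base 16, right to left:
  3+D = 0 carry 1
  9+5+1 = F
  3+C = F
  A+7 = 1 carry 1
  8+E+1 = 7 carry 1
  9+8+1 = 2 carry 1
  E+C+1 = B carry 1
  E+3+1 = 2 carry 1
  final carry 1

0x12B271FF0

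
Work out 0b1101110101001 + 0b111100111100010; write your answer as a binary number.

0b1001010110001011

Add column by column in base 2, right to left:
  1+0 = 1
  0+1 = 1
  0+0 = 0
  1+0 = 1
  0+0 = 0
  1+1 = 0 carry 1
  0+1+1 = 0 carry 1
  1+1+1 = 1 carry 1
  1+1+1 = 1 carry 1
  1+0+1 = 0 carry 1
  0+0+1 = 1
  1+1 = 0 carry 1
  1+1+1 = 1 carry 1
  0+1+1 = 0 carry 1
  0+1+1 = 0 carry 1
  final carry 1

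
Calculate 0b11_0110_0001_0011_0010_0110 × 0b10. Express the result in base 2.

Multiply each base-2 digit by 2, carrying:
  0×2 = 0 → write 0
  1×2 = 2 → write 0 carry 1
  1×2+1 = 3 → write 1 carry 1
  0×2+1 = 1 → write 1
  0×2 = 0 → write 0
  1×2 = 2 → write 0 carry 1
  0×2+1 = 1 → write 1
  0×2 = 0 → write 0
  1×2 = 2 → write 0 carry 1
  1×2+1 = 3 → write 1 carry 1
  0×2+1 = 1 → write 1
  0×2 = 0 → write 0
  1×2 = 2 → write 0 carry 1
  0×2+1 = 1 → write 1
  0×2 = 0 → write 0
  0×2 = 0 → write 0
  0×2 = 0 → write 0
  1×2 = 2 → write 0 carry 1
  1×2+1 = 3 → write 1 carry 1
  0×2+1 = 1 → write 1
  1×2 = 2 → write 0 carry 1
  1×2+1 = 3 → write 1 carry 1
  remaining carry: 1

0b11011000010011001001100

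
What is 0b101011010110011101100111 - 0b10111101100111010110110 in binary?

0b10011101001100010110001

Subtract column by column in base 2:
  1-0 → 1
  1-1 → 0
  1-1 → 0
  0-0 → 0
  0-1 → 1 (borrow)
  1-1-1 → 1 (borrow)
  1-0-1 → 0
  0-1 → 1 (borrow)
  1-0-1 → 0
  1-1 → 0
  1-1 → 0
  0-1 → 1 (borrow)
  0-0-1 → 1 (borrow)
  1-0-1 → 0
  1-1 → 0
  0-1 → 1 (borrow)
  1-0-1 → 0
  0-1 → 1 (borrow)
  1-1-1 → 1 (borrow)
  1-1-1 → 1 (borrow)
  0-1-1 → 0 (borrow)
  1-0-1 → 0
  0-1 → 1 (borrow)
  1-0-1 → 0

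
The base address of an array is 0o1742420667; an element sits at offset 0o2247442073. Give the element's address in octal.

0o4212062762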